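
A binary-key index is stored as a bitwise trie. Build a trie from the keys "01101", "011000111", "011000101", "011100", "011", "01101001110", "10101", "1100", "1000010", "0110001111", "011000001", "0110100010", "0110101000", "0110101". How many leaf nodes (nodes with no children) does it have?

10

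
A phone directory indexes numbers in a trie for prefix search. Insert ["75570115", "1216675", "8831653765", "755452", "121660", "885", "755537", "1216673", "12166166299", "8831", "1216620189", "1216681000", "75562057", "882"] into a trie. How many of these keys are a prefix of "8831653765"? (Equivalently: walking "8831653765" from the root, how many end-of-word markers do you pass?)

2

Walk "8831653765" from the root; an end-of-word marker is hit whenever a stored word is a prefix of "8831653765".
Prefixes of the query that are stored words: "8831", "8831653765"
Count: 2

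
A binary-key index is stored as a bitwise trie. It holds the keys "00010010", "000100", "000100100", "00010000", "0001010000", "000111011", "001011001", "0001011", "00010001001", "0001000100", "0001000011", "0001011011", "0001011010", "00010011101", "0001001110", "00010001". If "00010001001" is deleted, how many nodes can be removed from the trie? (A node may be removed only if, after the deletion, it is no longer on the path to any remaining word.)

1

A node on "00010001001"'s path can go only if nothing else ends at it or branches off below it.
The suffix "1" (1 node) is used only by "00010001001"; "0001000100" is itself a stored word, so pruning stops there.
Nodes removed: 1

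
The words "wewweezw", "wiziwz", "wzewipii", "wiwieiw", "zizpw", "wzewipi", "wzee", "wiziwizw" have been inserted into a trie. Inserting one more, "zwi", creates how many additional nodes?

2

"z" is already a path in the trie; the remaining "wi" must be added.
New nodes needed: |"zwi"| − 1 = 3 − 1 = 2.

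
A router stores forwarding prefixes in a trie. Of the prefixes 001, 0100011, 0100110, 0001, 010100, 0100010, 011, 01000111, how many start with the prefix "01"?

Filter for entries beginning with "01":
Matches: "0100010", "0100011", "01000111", "0100110", "010100", "011"
Count: 6

6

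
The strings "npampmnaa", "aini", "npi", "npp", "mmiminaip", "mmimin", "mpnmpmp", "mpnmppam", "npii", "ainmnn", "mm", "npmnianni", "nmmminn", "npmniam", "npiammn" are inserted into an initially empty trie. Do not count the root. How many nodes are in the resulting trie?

Trace insertions, counting only characters that open a new branch:
  "npampmnaa" → 9 new (n, p, a, m, p, m, n, a, a)
  "aini" → 4 new (a, i, n, i)
  "npi" → prefix "np" already present; 1 new (i)
  "npp" → prefix "np" already present; 1 new (p)
  "mmiminaip" → 9 new (m, m, i, m, i, n, a, i, p)
  "mmimin" → prefix "mmimin" already present; 0 new (none)
  "mpnmpmp" → prefix "m" already present; 6 new (p, n, m, p, m, p)
  "mpnmppam" → prefix "mpnmp" already present; 3 new (p, a, m)
  "npii" → prefix "npi" already present; 1 new (i)
  "ainmnn" → prefix "ain" already present; 3 new (m, n, n)
  "mm" → prefix "mm" already present; 0 new (none)
  "npmnianni" → prefix "np" already present; 7 new (m, n, i, a, n, n, i)
  "nmmminn" → prefix "n" already present; 6 new (m, m, m, i, n, n)
  "npmniam" → prefix "npmnia" already present; 1 new (m)
  "npiammn" → prefix "npi" already present; 4 new (a, m, m, n)
Total nodes = 9 + 4 + 1 + 1 + 9 + 0 + 6 + 3 + 1 + 3 + 0 + 7 + 6 + 1 + 4 = 55

55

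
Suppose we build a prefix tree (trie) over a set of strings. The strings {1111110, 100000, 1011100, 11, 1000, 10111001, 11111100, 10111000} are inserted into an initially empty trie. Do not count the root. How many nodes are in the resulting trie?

Insert word by word; a character creates a node only if that edge doesn't already exist:
  "1111110" → 7 new (1, 1, 1, 1, 1, 1, 0)
  "100000" → prefix "1" already present; 5 new (0, 0, 0, 0, 0)
  "1011100" → prefix "10" already present; 5 new (1, 1, 1, 0, 0)
  "11" → prefix "11" already present; 0 new (none)
  "1000" → prefix "1000" already present; 0 new (none)
  "10111001" → prefix "1011100" already present; 1 new (1)
  "11111100" → prefix "1111110" already present; 1 new (0)
  "10111000" → prefix "1011100" already present; 1 new (0)
Total nodes = 7 + 5 + 5 + 0 + 0 + 1 + 1 + 1 = 20

20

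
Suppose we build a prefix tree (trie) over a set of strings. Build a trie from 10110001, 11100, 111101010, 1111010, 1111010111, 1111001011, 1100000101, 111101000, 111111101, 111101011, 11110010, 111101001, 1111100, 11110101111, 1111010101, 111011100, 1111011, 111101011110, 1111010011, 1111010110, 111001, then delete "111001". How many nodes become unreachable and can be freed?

1

Walk "111001" from the leaf back toward the root, removing each node that no remaining word uses.
The suffix "1" (1 node) is used only by "111001"; "11100" is itself a stored word, so pruning stops there.
Nodes removed: 1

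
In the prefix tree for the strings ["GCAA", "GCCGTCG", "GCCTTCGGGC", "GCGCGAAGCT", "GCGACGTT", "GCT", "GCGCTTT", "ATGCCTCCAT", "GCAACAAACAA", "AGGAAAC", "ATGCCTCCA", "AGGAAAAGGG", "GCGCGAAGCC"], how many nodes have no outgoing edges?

Leaves are exactly the stored words that no other stored word extends.
Those words: "AGGAAAAGGG", "AGGAAAC", "ATGCCTCCAT", "GCAACAAACAA", "GCCGTCG", "GCCTTCGGGC", "GCGACGTT", "GCGCGAAGCC", "GCGCGAAGCT", "GCGCTTT", "GCT"
Leaf count: 11

11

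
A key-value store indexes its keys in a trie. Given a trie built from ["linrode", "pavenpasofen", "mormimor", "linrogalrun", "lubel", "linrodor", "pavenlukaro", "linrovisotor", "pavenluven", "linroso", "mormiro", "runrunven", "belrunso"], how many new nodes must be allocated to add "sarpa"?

Nothing in the trie begins with "s"; the whole of "sarpa" is new.
5 − 0 = 5 new nodes.

5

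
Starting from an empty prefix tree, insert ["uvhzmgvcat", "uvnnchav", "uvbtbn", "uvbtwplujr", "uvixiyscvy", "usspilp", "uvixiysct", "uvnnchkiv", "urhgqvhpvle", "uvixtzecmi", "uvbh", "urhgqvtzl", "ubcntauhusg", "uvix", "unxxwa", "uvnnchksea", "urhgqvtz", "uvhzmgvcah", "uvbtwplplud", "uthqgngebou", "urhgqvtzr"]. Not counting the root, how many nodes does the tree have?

98

For each word, the new-node count is its length minus the longest prefix already in the trie:
  "uvhzmgvcat" → 10 new (u, v, h, z, m, g, v, c, a, t)
  "uvnnchav" → prefix "uv" already present; 6 new (n, n, c, h, a, v)
  "uvbtbn" → prefix "uv" already present; 4 new (b, t, b, n)
  "uvbtwplujr" → prefix "uvbt" already present; 6 new (w, p, l, u, j, r)
  "uvixiyscvy" → prefix "uv" already present; 8 new (i, x, i, y, s, c, v, y)
  "usspilp" → prefix "u" already present; 6 new (s, s, p, i, l, p)
  "uvixiysct" → prefix "uvixiysc" already present; 1 new (t)
  "uvnnchkiv" → prefix "uvnnch" already present; 3 new (k, i, v)
  "urhgqvhpvle" → prefix "u" already present; 10 new (r, h, g, q, v, h, p, v, l, e)
  "uvixtzecmi" → prefix "uvix" already present; 6 new (t, z, e, c, m, i)
  "uvbh" → prefix "uvb" already present; 1 new (h)
  "urhgqvtzl" → prefix "urhgqv" already present; 3 new (t, z, l)
  "ubcntauhusg" → prefix "u" already present; 10 new (b, c, n, t, a, u, h, u, s, g)
  "uvix" → prefix "uvix" already present; 0 new (none)
  "unxxwa" → prefix "u" already present; 5 new (n, x, x, w, a)
  "uvnnchksea" → prefix "uvnnchk" already present; 3 new (s, e, a)
  "urhgqvtz" → prefix "urhgqvtz" already present; 0 new (none)
  "uvhzmgvcah" → prefix "uvhzmgvca" already present; 1 new (h)
  "uvbtwplplud" → prefix "uvbtwpl" already present; 4 new (p, l, u, d)
  "uthqgngebou" → prefix "u" already present; 10 new (t, h, q, g, n, g, e, b, o, u)
  "urhgqvtzr" → prefix "urhgqvtz" already present; 1 new (r)
Total nodes = 10 + 6 + 4 + 6 + 8 + 6 + 1 + 3 + 10 + 6 + 1 + 3 + 10 + 0 + 5 + 3 + 0 + 1 + 4 + 10 + 1 = 98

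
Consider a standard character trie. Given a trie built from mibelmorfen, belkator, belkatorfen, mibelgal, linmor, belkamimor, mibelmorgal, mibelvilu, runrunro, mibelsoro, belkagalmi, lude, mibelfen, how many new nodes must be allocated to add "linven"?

3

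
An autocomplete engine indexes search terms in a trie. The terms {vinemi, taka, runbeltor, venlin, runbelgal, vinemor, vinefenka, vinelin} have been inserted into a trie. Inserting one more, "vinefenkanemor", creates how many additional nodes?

5

Walking "vinefenkanemor" from the root, the first 9 characters ("vinefenka") follow existing edges; "n" is the first miss.
Each of the 5 remaining characters creates one node.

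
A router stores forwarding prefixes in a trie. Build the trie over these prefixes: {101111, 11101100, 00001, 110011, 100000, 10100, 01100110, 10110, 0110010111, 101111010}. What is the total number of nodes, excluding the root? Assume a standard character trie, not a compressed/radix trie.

43

For each word, the new-node count is its length minus the longest prefix already in the trie:
  "101111" → 6 new (1, 0, 1, 1, 1, 1)
  "11101100" → prefix "1" already present; 7 new (1, 1, 0, 1, 1, 0, 0)
  "00001" → 5 new (0, 0, 0, 0, 1)
  "110011" → prefix "11" already present; 4 new (0, 0, 1, 1)
  "100000" → prefix "10" already present; 4 new (0, 0, 0, 0)
  "10100" → prefix "101" already present; 2 new (0, 0)
  "01100110" → prefix "0" already present; 7 new (1, 1, 0, 0, 1, 1, 0)
  "10110" → prefix "1011" already present; 1 new (0)
  "0110010111" → prefix "011001" already present; 4 new (0, 1, 1, 1)
  "101111010" → prefix "101111" already present; 3 new (0, 1, 0)
Total nodes = 6 + 7 + 5 + 4 + 4 + 2 + 7 + 1 + 4 + 3 = 43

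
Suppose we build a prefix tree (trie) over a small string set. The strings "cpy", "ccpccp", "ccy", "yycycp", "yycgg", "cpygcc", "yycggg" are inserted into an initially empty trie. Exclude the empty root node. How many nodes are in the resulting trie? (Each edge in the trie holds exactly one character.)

21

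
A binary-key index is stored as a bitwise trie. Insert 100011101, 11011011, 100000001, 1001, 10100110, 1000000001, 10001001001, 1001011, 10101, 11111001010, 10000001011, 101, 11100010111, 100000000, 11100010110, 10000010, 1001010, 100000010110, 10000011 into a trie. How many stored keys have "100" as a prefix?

12

Filter for entries beginning with "100":
Words under "100": 100000000, 1000000001, 100000001, 10000001011, 100000010110, 10000010, 10000011, 10001001001, 100011101, 1001, 1001010, 1001011
Count: 12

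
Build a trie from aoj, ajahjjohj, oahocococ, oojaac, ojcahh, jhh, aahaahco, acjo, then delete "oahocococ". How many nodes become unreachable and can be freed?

8

A node on "oahocococ"'s path can go only if nothing else ends at it or branches off below it.
The suffix "ahocococ" (8 nodes) is used only by "oahocococ"; the node for "o" still has the child "o", so pruning stops there.
Nodes removed: 8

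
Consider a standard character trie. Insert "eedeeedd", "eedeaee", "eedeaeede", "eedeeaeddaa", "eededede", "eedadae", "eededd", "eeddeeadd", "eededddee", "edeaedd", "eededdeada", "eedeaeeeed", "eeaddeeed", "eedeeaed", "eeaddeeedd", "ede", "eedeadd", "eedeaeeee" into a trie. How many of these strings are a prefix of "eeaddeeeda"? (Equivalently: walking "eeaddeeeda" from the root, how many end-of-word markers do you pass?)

1

Check each prefix of "eeaddeeeda" against the stored set — each match is an end-marker on the path.
Prefixes of the query that are stored words: "eeaddeeed"
Count: 1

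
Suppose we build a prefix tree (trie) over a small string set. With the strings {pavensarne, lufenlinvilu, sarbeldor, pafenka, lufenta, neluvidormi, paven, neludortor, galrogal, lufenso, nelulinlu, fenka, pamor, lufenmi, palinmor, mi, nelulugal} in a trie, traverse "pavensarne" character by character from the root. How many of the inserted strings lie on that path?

2

Check each prefix of "pavensarne" against the stored set — each match is an end-marker on the path.
Prefixes of the query that are stored words: "paven", "pavensarne"
Count: 2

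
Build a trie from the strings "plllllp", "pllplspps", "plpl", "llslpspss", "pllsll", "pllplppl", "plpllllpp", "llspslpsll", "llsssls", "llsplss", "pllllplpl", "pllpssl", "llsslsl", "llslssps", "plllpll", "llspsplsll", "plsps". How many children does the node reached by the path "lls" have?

Follow the path "lls" to its node, then look at its outgoing edges.
Distinct next characters after "lls": l, p, s.
That node has 3 child edges.

3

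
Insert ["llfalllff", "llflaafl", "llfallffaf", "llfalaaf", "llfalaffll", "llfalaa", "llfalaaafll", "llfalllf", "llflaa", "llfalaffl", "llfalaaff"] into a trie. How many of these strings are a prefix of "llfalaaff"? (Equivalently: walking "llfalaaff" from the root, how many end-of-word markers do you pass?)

Check each prefix of "llfalaaff" against the stored set — each match is an end-marker on the path.
Prefixes of the query that are stored words: "llfalaa", "llfalaaf", "llfalaaff"
Count: 3

3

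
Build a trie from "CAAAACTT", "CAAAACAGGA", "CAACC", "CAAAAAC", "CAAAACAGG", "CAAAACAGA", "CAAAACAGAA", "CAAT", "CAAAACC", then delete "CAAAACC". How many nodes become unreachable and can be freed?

A node on "CAAAACC"'s path can go only if nothing else ends at it or branches off below it.
The suffix "C" (1 node) is used only by "CAAAACC"; the node for "CAAAAC" still has the child "T", so pruning stops there.
Nodes removed: 1

1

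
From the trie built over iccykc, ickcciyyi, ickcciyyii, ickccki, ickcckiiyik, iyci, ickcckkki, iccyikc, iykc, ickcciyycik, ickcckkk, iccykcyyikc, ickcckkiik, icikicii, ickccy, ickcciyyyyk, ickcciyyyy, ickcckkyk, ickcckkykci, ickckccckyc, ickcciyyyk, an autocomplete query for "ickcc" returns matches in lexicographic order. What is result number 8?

ickcckiiyik

Filter for "ickcc…" and sort: "ickcciyycik", "ickcciyyi", "ickcciyyii", "ickcciyyyk", "ickcciyyyy", "ickcciyyyyk", "ickccki", "ickcckiiyik", "ickcckkiik", "ickcckkk", "ickcckkki", "ickcckkyk", "ickcckkykci", "ickccy"
Position 8: ickcckiiyik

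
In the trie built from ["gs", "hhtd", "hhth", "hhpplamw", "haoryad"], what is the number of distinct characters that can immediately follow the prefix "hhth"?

0

The children of the "hhth" node are the distinct next characters among strings starting with "hhth".
No stored string extends past "hhth".
That node has 0 child edges.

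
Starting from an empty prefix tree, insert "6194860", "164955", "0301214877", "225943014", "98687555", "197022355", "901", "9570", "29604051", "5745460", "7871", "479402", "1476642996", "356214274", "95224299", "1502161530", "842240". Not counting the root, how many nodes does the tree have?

116

Trace insertions, counting only characters that open a new branch:
  "6194860" → 7 new (6, 1, 9, 4, 8, 6, 0)
  "164955" → 6 new (1, 6, 4, 9, 5, 5)
  "0301214877" → 10 new (0, 3, 0, 1, 2, 1, 4, 8, 7, 7)
  "225943014" → 9 new (2, 2, 5, 9, 4, 3, 0, 1, 4)
  "98687555" → 8 new (9, 8, 6, 8, 7, 5, 5, 5)
  "197022355" → prefix "1" already present; 8 new (9, 7, 0, 2, 2, 3, 5, 5)
  "901" → prefix "9" already present; 2 new (0, 1)
  "9570" → prefix "9" already present; 3 new (5, 7, 0)
  "29604051" → prefix "2" already present; 7 new (9, 6, 0, 4, 0, 5, 1)
  "5745460" → 7 new (5, 7, 4, 5, 4, 6, 0)
  "7871" → 4 new (7, 8, 7, 1)
  "479402" → 6 new (4, 7, 9, 4, 0, 2)
  "1476642996" → prefix "1" already present; 9 new (4, 7, 6, 6, 4, 2, 9, 9, 6)
  "356214274" → 9 new (3, 5, 6, 2, 1, 4, 2, 7, 4)
  "95224299" → prefix "95" already present; 6 new (2, 2, 4, 2, 9, 9)
  "1502161530" → prefix "1" already present; 9 new (5, 0, 2, 1, 6, 1, 5, 3, 0)
  "842240" → 6 new (8, 4, 2, 2, 4, 0)
Total nodes = 7 + 6 + 10 + 9 + 8 + 8 + 2 + 3 + 7 + 7 + 4 + 6 + 9 + 9 + 6 + 9 + 6 = 116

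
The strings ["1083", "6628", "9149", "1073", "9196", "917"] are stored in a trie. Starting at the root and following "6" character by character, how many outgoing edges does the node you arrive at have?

1

The children of the "6" node are the distinct next characters among strings starting with "6".
Distinct next characters after "6": 6.
That node has 1 child edge.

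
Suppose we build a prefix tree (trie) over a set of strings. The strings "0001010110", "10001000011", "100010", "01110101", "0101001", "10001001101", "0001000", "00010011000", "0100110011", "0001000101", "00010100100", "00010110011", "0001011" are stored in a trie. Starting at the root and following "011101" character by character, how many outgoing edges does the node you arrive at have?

1

The children of the "011101" node are the distinct next characters among strings starting with "011101".
Characters that immediately follow "011101" among the stored strings: {0}.
That node has 1 child edge.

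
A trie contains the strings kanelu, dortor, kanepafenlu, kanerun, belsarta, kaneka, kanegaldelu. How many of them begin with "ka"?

5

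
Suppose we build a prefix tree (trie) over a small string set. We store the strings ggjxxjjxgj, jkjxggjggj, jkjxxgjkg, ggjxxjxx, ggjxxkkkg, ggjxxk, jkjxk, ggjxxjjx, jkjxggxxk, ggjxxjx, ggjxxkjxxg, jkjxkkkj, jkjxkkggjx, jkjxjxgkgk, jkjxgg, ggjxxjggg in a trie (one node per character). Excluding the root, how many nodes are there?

Insert word by word; a character creates a node only if that edge doesn't already exist:
  "ggjxxjjxgj" → 10 new (g, g, j, x, x, j, j, x, g, j)
  "jkjxggjggj" → 10 new (j, k, j, x, g, g, j, g, g, j)
  "jkjxxgjkg" → prefix "jkjx" already present; 5 new (x, g, j, k, g)
  "ggjxxjxx" → prefix "ggjxxj" already present; 2 new (x, x)
  "ggjxxkkkg" → prefix "ggjxx" already present; 4 new (k, k, k, g)
  "ggjxxk" → prefix "ggjxxk" already present; 0 new (none)
  "jkjxk" → prefix "jkjx" already present; 1 new (k)
  "ggjxxjjx" → prefix "ggjxxjjx" already present; 0 new (none)
  "jkjxggxxk" → prefix "jkjxgg" already present; 3 new (x, x, k)
  "ggjxxjx" → prefix "ggjxxjx" already present; 0 new (none)
  "ggjxxkjxxg" → prefix "ggjxxk" already present; 4 new (j, x, x, g)
  "jkjxkkkj" → prefix "jkjxk" already present; 3 new (k, k, j)
  "jkjxkkggjx" → prefix "jkjxkk" already present; 4 new (g, g, j, x)
  "jkjxjxgkgk" → prefix "jkjx" already present; 6 new (j, x, g, k, g, k)
  "jkjxgg" → prefix "jkjxgg" already present; 0 new (none)
  "ggjxxjggg" → prefix "ggjxxj" already present; 3 new (g, g, g)
Total nodes = 10 + 10 + 5 + 2 + 4 + 0 + 1 + 0 + 3 + 0 + 4 + 3 + 4 + 6 + 0 + 3 = 55

55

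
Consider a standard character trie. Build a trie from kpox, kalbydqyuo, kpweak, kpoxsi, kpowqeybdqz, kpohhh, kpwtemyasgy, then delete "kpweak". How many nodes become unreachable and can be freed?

Walk "kpweak" from the leaf back toward the root, removing each node that no remaining word uses.
The suffix "eak" (3 nodes) is used only by "kpweak"; the node for "kpw" still has the child "t", so pruning stops there.
Nodes removed: 3

3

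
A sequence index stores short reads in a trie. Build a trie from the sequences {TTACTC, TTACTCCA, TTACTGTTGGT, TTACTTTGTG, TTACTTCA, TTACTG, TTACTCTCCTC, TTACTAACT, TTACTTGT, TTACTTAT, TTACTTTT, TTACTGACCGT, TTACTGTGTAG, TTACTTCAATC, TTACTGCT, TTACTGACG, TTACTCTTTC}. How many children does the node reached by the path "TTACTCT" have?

Follow the path "TTACTCT" to its node, then look at its outgoing edges.
Characters that immediately follow "TTACTCT" among the stored strings: {C, T}.
That node has 2 child edges.

2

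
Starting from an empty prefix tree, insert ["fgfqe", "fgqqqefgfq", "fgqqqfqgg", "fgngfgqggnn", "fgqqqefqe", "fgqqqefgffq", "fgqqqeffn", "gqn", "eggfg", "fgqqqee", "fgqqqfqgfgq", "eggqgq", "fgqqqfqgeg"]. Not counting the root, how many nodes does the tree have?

49

For each word, the new-node count is its length minus the longest prefix already in the trie:
  "fgfqe" → 5 new (f, g, f, q, e)
  "fgqqqefgfq" → prefix "fg" already present; 8 new (q, q, q, e, f, g, f, q)
  "fgqqqfqgg" → prefix "fgqqq" already present; 4 new (f, q, g, g)
  "fgngfgqggnn" → prefix "fg" already present; 9 new (n, g, f, g, q, g, g, n, n)
  "fgqqqefqe" → prefix "fgqqqef" already present; 2 new (q, e)
  "fgqqqefgffq" → prefix "fgqqqefgf" already present; 2 new (f, q)
  "fgqqqeffn" → prefix "fgqqqef" already present; 2 new (f, n)
  "gqn" → 3 new (g, q, n)
  "eggfg" → 5 new (e, g, g, f, g)
  "fgqqqee" → prefix "fgqqqe" already present; 1 new (e)
  "fgqqqfqgfgq" → prefix "fgqqqfqg" already present; 3 new (f, g, q)
  "eggqgq" → prefix "egg" already present; 3 new (q, g, q)
  "fgqqqfqgeg" → prefix "fgqqqfqg" already present; 2 new (e, g)
Total nodes = 5 + 8 + 4 + 9 + 2 + 2 + 2 + 3 + 5 + 1 + 3 + 3 + 2 = 49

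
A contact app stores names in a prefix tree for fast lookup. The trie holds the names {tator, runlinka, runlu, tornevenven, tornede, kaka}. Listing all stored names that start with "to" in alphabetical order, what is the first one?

Filter for "to…" and sort: "tornede", "tornevenven"
Position 1: tornede

tornede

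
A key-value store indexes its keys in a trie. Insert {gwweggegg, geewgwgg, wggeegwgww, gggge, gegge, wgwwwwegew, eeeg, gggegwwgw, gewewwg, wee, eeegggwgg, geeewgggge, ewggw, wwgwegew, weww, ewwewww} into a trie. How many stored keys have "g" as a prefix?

Filter for entries beginning with "g":
Words under "g": geeewgggge, geewgwgg, gegge, gewewwg, gggegwwgw, gggge, gwweggegg
Count: 7

7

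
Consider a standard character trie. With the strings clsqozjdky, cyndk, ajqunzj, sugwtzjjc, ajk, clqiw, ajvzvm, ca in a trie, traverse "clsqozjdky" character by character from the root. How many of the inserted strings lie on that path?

Walk "clsqozjdky" from the root; an end-of-word marker is hit whenever a stored word is a prefix of "clsqozjdky".
Prefixes of the query that are stored words: "clsqozjdky"
Count: 1

1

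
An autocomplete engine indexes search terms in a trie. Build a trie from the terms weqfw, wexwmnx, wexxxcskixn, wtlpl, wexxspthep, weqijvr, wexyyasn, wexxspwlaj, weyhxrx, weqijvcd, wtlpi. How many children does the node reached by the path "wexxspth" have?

1

The children of the "wexxspth" node are the distinct next characters among strings starting with "wexxspth".
Characters that immediately follow "wexxspth" among the stored strings: {e}.
That node has 1 child edge.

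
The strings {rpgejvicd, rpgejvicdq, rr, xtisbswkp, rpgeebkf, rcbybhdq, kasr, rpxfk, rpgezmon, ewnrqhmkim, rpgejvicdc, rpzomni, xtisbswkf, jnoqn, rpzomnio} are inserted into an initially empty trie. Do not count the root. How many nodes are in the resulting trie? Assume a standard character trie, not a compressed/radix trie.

Trace insertions, counting only characters that open a new branch:
  "rpgejvicd" → 9 new (r, p, g, e, j, v, i, c, d)
  "rpgejvicdq" → prefix "rpgejvicd" already present; 1 new (q)
  "rr" → prefix "r" already present; 1 new (r)
  "xtisbswkp" → 9 new (x, t, i, s, b, s, w, k, p)
  "rpgeebkf" → prefix "rpge" already present; 4 new (e, b, k, f)
  "rcbybhdq" → prefix "r" already present; 7 new (c, b, y, b, h, d, q)
  "kasr" → 4 new (k, a, s, r)
  "rpxfk" → prefix "rp" already present; 3 new (x, f, k)
  "rpgezmon" → prefix "rpge" already present; 4 new (z, m, o, n)
  "ewnrqhmkim" → 10 new (e, w, n, r, q, h, m, k, i, m)
  "rpgejvicdc" → prefix "rpgejvicd" already present; 1 new (c)
  "rpzomni" → prefix "rp" already present; 5 new (z, o, m, n, i)
  "xtisbswkf" → prefix "xtisbswk" already present; 1 new (f)
  "jnoqn" → 5 new (j, n, o, q, n)
  "rpzomnio" → prefix "rpzomni" already present; 1 new (o)
Total nodes = 9 + 1 + 1 + 9 + 4 + 7 + 4 + 3 + 4 + 10 + 1 + 5 + 1 + 5 + 1 = 65

65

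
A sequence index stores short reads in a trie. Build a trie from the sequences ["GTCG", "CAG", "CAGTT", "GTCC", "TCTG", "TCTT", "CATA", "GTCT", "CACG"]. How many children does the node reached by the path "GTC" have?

3

The children of the "GTC" node are the distinct next characters among strings starting with "GTC".
Distinct next characters after "GTC": C, G, T.
That node has 3 child edges.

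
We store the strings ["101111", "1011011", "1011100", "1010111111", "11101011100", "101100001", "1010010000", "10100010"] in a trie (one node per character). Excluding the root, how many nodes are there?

Trace insertions, counting only characters that open a new branch:
  "101111" → 6 new (1, 0, 1, 1, 1, 1)
  "1011011" → prefix "1011" already present; 3 new (0, 1, 1)
  "1011100" → prefix "10111" already present; 2 new (0, 0)
  "1010111111" → prefix "101" already present; 7 new (0, 1, 1, 1, 1, 1, 1)
  "11101011100" → prefix "1" already present; 10 new (1, 1, 0, 1, 0, 1, 1, 1, 0, 0)
  "101100001" → prefix "10110" already present; 4 new (0, 0, 0, 1)
  "1010010000" → prefix "1010" already present; 6 new (0, 1, 0, 0, 0, 0)
  "10100010" → prefix "10100" already present; 3 new (0, 1, 0)
Total nodes = 6 + 3 + 2 + 7 + 10 + 4 + 6 + 3 = 41

41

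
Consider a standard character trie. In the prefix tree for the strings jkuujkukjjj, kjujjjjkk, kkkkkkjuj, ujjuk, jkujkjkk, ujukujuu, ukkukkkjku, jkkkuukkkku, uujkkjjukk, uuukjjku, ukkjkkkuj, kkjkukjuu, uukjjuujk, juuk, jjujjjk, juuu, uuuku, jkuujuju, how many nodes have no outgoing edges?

A leaf is a node with no children — equivalently, the end of a word that is not a proper prefix of any other stored word.
Those words: "jjujjjk", "jkkkuukkkku", "jkujkjkk", "jkuujkukjjj", "jkuujuju", "juuk", "juuu", "kjujjjjkk", "kkjkukjuu", "kkkkkkjuj", "ujjuk", "ujukujuu", "ukkjkkkuj", "ukkukkkjku", "uujkkjjukk", "uukjjuujk", "uuukjjku", "uuuku"
Leaf count: 18

18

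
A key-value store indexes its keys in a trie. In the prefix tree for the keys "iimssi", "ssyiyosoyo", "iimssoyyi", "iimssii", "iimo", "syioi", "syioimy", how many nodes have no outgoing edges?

Leaves are exactly the stored words that no other stored word extends.
Those words: "iimo", "iimssii", "iimssoyyi", "ssyiyosoyo", "syioimy"
Leaf count: 5

5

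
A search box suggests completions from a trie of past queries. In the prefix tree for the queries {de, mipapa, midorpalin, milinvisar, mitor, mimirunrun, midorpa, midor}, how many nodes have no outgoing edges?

6

Leaves are exactly the stored words that no other stored word extends.
Those words: "de", "midorpalin", "milinvisar", "mimirunrun", "mipapa", "mitor"
Leaf count: 6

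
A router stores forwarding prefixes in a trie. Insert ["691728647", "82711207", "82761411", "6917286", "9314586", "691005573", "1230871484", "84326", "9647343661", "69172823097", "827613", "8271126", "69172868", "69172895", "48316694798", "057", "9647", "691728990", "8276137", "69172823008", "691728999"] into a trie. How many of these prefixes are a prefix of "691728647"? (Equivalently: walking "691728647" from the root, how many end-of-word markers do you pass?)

Walk "691728647" from the root; an end-of-word marker is hit whenever a stored word is a prefix of "691728647".
Prefixes of the query that are stored words: "6917286", "691728647"
Count: 2

2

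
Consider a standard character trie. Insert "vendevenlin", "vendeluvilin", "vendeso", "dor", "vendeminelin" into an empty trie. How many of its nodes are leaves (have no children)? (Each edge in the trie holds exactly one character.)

Leaves are exactly the stored words that no other stored word extends.
Those words: "dor", "vendeluvilin", "vendeminelin", "vendeso", "vendevenlin"
Leaf count: 5

5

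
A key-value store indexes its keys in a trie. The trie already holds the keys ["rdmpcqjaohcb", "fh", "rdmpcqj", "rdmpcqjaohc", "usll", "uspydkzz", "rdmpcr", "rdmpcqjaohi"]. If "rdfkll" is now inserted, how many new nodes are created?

"rd" is already a path in the trie; the remaining "fkll" must be added.
New nodes needed: |"rdfkll"| − 2 = 6 − 2 = 4.

4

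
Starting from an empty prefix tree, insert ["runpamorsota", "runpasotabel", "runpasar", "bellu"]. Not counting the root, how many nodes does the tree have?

26

Trie structure (* marks end of a word):
(root)
├─ b
│  └─ e
│     └─ l
│        └─ l
│           └─ u *
└─ r
   └─ u
      └─ n
         └─ p
            └─ a
               ├─ m
               │  └─ o
               │     └─ r
               │        └─ s
               │           └─ o
               │              └─ t
               │                 └─ a *
               └─ s
                  ├─ a
                  │  └─ r *
                  └─ o
                     └─ t
                        └─ a
                           └─ b
                              └─ e
                                 └─ l *
Counting every labelled node above: 26.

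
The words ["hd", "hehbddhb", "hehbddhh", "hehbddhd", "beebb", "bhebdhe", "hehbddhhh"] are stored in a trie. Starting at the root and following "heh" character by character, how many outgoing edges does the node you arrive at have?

1

The children of the "heh" node are the distinct next characters among strings starting with "heh".
Distinct next characters after "heh": b.
That node has 1 child edge.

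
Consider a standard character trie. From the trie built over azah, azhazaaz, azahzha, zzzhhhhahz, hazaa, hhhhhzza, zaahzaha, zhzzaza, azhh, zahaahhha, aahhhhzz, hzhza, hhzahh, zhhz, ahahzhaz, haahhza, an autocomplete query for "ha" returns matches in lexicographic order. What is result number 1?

Words with prefix "ha", in lexicographic order: "haahhza", "hazaa"
Position 1: haahhza

haahhza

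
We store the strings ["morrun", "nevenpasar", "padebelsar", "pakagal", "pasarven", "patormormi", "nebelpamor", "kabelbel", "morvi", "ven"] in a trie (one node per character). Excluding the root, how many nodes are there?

For each word, the new-node count is its length minus the longest prefix already in the trie:
  "morrun" → 6 new (m, o, r, r, u, n)
  "nevenpasar" → 10 new (n, e, v, e, n, p, a, s, a, r)
  "padebelsar" → 10 new (p, a, d, e, b, e, l, s, a, r)
  "pakagal" → prefix "pa" already present; 5 new (k, a, g, a, l)
  "pasarven" → prefix "pa" already present; 6 new (s, a, r, v, e, n)
  "patormormi" → prefix "pa" already present; 8 new (t, o, r, m, o, r, m, i)
  "nebelpamor" → prefix "ne" already present; 8 new (b, e, l, p, a, m, o, r)
  "kabelbel" → 8 new (k, a, b, e, l, b, e, l)
  "morvi" → prefix "mor" already present; 2 new (v, i)
  "ven" → 3 new (v, e, n)
Total nodes = 6 + 10 + 10 + 5 + 6 + 8 + 8 + 8 + 2 + 3 = 66

66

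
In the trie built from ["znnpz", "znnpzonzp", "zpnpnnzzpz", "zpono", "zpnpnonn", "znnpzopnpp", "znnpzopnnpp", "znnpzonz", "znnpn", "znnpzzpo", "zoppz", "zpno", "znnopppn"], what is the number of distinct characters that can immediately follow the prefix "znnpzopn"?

Follow the path "znnpzopn" to its node, then look at its outgoing edges.
Characters that immediately follow "znnpzopn" among the stored strings: {n, p}.
That node has 2 child edges.

2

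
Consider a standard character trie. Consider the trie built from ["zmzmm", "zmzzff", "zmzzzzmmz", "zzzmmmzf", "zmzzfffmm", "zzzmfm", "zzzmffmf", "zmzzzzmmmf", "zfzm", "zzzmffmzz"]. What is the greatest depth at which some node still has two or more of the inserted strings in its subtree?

8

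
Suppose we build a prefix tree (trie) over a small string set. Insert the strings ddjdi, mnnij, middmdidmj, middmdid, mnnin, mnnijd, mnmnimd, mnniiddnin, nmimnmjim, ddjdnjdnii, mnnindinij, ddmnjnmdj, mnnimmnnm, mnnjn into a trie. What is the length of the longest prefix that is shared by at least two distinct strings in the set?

8

Equivalently: take the maximum, over all pairs, of their longest common prefix length.
e.g. "middmdid" and "middmdidmj" share the prefix "middmdid" of length 8; no pair shares a longer one.
Longest shared-prefix length: 8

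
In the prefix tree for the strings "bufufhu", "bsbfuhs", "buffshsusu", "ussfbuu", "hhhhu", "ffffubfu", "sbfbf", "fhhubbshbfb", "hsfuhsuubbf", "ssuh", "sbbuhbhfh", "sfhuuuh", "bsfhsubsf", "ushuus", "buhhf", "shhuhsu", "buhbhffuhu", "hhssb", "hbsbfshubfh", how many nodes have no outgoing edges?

19

A leaf is a node with no children — equivalently, the end of a word that is not a proper prefix of any other stored word.
Those words: "bsbfuhs", "bsfhsubsf", "buffshsusu", "bufufhu", "buhbhffuhu", "buhhf", "ffffubfu", "fhhubbshbfb", "hbsbfshubfh", "hhhhu", "hhssb", "hsfuhsuubbf", "sbbuhbhfh", "sbfbf", "sfhuuuh", "shhuhsu", "ssuh", "ushuus", "ussfbuu"
Leaf count: 19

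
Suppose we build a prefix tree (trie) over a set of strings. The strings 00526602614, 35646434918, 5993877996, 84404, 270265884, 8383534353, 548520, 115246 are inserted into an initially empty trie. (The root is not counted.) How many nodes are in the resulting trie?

Insert word by word; a character creates a node only if that edge doesn't already exist:
  "00526602614" → 11 new (0, 0, 5, 2, 6, 6, 0, 2, 6, 1, 4)
  "35646434918" → 11 new (3, 5, 6, 4, 6, 4, 3, 4, 9, 1, 8)
  "5993877996" → 10 new (5, 9, 9, 3, 8, 7, 7, 9, 9, 6)
  "84404" → 5 new (8, 4, 4, 0, 4)
  "270265884" → 9 new (2, 7, 0, 2, 6, 5, 8, 8, 4)
  "8383534353" → prefix "8" already present; 9 new (3, 8, 3, 5, 3, 4, 3, 5, 3)
  "548520" → prefix "5" already present; 5 new (4, 8, 5, 2, 0)
  "115246" → 6 new (1, 1, 5, 2, 4, 6)
Total nodes = 11 + 11 + 10 + 5 + 9 + 9 + 5 + 6 = 66

66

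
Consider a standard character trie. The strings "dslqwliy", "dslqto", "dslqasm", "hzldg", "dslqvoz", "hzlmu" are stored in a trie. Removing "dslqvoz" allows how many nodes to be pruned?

After clearing the end-marker at "dslqvoz", prune upward until reaching a node still needed by another word.
The suffix "voz" (3 nodes) is used only by "dslqvoz"; the node for "dslq" still has the child "w", so pruning stops there.
Nodes removed: 3

3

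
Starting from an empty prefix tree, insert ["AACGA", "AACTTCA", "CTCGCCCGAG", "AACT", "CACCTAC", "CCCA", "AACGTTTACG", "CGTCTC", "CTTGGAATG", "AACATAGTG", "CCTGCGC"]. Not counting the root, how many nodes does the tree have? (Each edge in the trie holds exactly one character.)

For each word, the new-node count is its length minus the longest prefix already in the trie:
  "AACGA" → 5 new (A, A, C, G, A)
  "AACTTCA" → prefix "AAC" already present; 4 new (T, T, C, A)
  "CTCGCCCGAG" → 10 new (C, T, C, G, C, C, C, G, A, G)
  "AACT" → prefix "AACT" already present; 0 new (none)
  "CACCTAC" → prefix "C" already present; 6 new (A, C, C, T, A, C)
  "CCCA" → prefix "C" already present; 3 new (C, C, A)
  "AACGTTTACG" → prefix "AACG" already present; 6 new (T, T, T, A, C, G)
  "CGTCTC" → prefix "C" already present; 5 new (G, T, C, T, C)
  "CTTGGAATG" → prefix "CT" already present; 7 new (T, G, G, A, A, T, G)
  "AACATAGTG" → prefix "AAC" already present; 6 new (A, T, A, G, T, G)
  "CCTGCGC" → prefix "CC" already present; 5 new (T, G, C, G, C)
Total nodes = 5 + 4 + 10 + 0 + 6 + 3 + 6 + 5 + 7 + 6 + 5 = 57

57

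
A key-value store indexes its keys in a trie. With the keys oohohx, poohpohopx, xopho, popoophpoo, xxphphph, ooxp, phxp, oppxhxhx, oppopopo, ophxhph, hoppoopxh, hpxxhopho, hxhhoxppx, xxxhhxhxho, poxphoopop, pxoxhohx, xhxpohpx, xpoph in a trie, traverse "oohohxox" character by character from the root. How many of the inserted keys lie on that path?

Check each prefix of "oohohxox" against the stored set — each match is an end-marker on the path.
Prefixes of the query that are stored words: "oohohx"
Count: 1

1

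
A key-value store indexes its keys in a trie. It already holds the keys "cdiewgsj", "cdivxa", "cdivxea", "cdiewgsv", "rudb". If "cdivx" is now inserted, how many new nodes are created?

0

"cdivx" is already a full path in the trie; only an end-marker is added.
No new nodes are needed: 0.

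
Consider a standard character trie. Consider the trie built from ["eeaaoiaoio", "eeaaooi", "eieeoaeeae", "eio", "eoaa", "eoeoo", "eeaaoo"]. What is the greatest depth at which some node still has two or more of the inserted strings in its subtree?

6

The deepest shared node is where two words last agree before diverging.
"eeaaoo" and "eeaaooi" agree on "eeaaoo" (6 characters) before diverging; nothing deeper is shared.
Longest shared-prefix length: 6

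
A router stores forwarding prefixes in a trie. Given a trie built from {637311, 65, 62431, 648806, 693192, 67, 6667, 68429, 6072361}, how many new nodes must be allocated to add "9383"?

4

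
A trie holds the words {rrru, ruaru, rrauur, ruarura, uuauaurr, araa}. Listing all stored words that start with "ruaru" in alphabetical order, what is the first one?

Words with prefix "ruaru", in lexicographic order: "ruaru", "ruarura"
Position 1: ruaru

ruaru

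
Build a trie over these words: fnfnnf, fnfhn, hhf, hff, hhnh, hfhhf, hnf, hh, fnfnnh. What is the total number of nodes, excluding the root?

Insert word by word; a character creates a node only if that edge doesn't already exist:
  "fnfnnf" → 6 new (f, n, f, n, n, f)
  "fnfhn" → prefix "fnf" already present; 2 new (h, n)
  "hhf" → 3 new (h, h, f)
  "hff" → prefix "h" already present; 2 new (f, f)
  "hhnh" → prefix "hh" already present; 2 new (n, h)
  "hfhhf" → prefix "hf" already present; 3 new (h, h, f)
  "hnf" → prefix "h" already present; 2 new (n, f)
  "hh" → prefix "hh" already present; 0 new (none)
  "fnfnnh" → prefix "fnfnn" already present; 1 new (h)
Total nodes = 6 + 2 + 3 + 2 + 2 + 3 + 2 + 0 + 1 = 21

21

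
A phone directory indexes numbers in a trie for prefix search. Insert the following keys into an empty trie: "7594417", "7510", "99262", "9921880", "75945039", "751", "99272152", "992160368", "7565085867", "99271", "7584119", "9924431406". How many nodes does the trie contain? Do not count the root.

53

Count nodes per top-level branch (shared prefixes stored once):
  '7'-branch (751, 7510, 7565085867, 7584119, 7594417, 75945039): 26 nodes
  '9'-branch (992160368, 9921880, 9924431406, 99262, 99271, 99272152): 27 nodes
Sum: 53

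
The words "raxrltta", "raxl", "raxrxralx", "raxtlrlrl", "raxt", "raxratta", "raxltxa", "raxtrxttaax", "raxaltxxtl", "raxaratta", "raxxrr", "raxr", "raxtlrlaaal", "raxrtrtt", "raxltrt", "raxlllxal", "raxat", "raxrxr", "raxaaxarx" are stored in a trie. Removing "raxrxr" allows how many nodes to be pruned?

After clearing the end-marker at "raxrxr", prune upward until reaching a node still needed by another word.
Every node on "raxrxr" is still needed (e.g. by "raxrxralx"), so nothing is freed.
Nodes removed: 0

0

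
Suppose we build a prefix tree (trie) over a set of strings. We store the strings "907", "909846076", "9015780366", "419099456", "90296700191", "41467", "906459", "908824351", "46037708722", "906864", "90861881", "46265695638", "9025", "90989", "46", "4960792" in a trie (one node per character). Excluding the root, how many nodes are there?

85

Trace insertions, counting only characters that open a new branch:
  "907" → 3 new (9, 0, 7)
  "909846076" → prefix "90" already present; 7 new (9, 8, 4, 6, 0, 7, 6)
  "9015780366" → prefix "90" already present; 8 new (1, 5, 7, 8, 0, 3, 6, 6)
  "419099456" → 9 new (4, 1, 9, 0, 9, 9, 4, 5, 6)
  "90296700191" → prefix "90" already present; 9 new (2, 9, 6, 7, 0, 0, 1, 9, 1)
  "41467" → prefix "41" already present; 3 new (4, 6, 7)
  "906459" → prefix "90" already present; 4 new (6, 4, 5, 9)
  "908824351" → prefix "90" already present; 7 new (8, 8, 2, 4, 3, 5, 1)
  "46037708722" → prefix "4" already present; 10 new (6, 0, 3, 7, 7, 0, 8, 7, 2, 2)
  "906864" → prefix "906" already present; 3 new (8, 6, 4)
  "90861881" → prefix "908" already present; 5 new (6, 1, 8, 8, 1)
  "46265695638" → prefix "46" already present; 9 new (2, 6, 5, 6, 9, 5, 6, 3, 8)
  "9025" → prefix "902" already present; 1 new (5)
  "90989" → prefix "9098" already present; 1 new (9)
  "46" → prefix "46" already present; 0 new (none)
  "4960792" → prefix "4" already present; 6 new (9, 6, 0, 7, 9, 2)
Total nodes = 3 + 7 + 8 + 9 + 9 + 3 + 4 + 7 + 10 + 3 + 5 + 9 + 1 + 1 + 0 + 6 = 85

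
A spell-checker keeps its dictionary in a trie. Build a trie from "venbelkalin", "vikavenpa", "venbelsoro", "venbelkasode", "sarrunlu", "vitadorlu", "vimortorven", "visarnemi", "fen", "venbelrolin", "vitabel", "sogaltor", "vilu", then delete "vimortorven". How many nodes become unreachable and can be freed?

9

Walk "vimortorven" from the leaf back toward the root, removing each node that no remaining word uses.
The suffix "mortorven" (9 nodes) is used only by "vimortorven"; the node for "vi" still has the child "k", so pruning stops there.
Nodes removed: 9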